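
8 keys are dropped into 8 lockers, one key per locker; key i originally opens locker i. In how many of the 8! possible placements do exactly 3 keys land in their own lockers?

2464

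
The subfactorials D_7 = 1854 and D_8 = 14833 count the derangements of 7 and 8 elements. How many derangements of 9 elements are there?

133496

D_9 = (9-1)·(D_8 + D_7) = 8·(14833 + 1854) = 8·16687 = 133496.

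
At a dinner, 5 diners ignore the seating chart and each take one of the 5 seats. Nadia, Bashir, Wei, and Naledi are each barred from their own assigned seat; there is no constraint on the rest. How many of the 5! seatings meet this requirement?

Inclusion-exclusion on the 4 forbidden self-matches:
Σ_{j=0}^{4} (-1)^j C(4,j)(5-j)!
= C(4,0)·5! - C(4,1)·4! + C(4,2)·3! - C(4,3)·2! + C(4,4)·1!
= 120 - 96 + 36 - 8 + 1
= 53

53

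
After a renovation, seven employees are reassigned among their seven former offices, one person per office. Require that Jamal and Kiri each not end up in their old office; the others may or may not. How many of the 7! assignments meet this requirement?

3720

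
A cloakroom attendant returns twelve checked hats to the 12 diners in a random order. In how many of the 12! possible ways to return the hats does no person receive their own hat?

176214841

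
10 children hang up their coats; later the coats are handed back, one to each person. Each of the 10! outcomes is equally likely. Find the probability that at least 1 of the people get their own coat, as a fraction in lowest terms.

28319/44800

Favorable outcomes: Σ_{i≥1} C(10,i)·!(10-i) = 10·133496 + 45·14833 + 120·1854 + 210·265 + 252·44 + 210·9 + 120·2 + 45·1 + 10·0 + 1·1 = 2293839.
Total outcomes: 10! = 3628800.
Probability = 2293839/3628800 = 28319/44800.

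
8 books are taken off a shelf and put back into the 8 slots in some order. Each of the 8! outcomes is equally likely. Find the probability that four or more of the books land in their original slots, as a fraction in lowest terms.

Favorable outcomes: Σ_{i≥4} C(8,i)·!(8-i) = 70·9 + 56·2 + 28·1 + 8·0 + 1·1 = 771.
Total outcomes: 8! = 40320.
Probability = 771/40320 = 257/13440.

257/13440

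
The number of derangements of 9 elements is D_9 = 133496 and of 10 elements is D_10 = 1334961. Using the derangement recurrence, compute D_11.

14684570

D_11 = (11-1)·(D_10 + D_9) = 10·(1334961 + 133496) = 10·1468457 = 14684570.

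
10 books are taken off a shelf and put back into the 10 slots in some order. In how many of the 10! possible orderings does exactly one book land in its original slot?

1334960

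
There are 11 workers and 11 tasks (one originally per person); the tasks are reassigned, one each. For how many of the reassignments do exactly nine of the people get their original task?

55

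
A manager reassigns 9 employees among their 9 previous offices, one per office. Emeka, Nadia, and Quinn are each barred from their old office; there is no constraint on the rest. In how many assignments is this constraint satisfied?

256320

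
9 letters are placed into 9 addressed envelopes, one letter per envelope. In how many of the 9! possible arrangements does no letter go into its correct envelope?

133496

Use !n = n·!(n-1) + (-1)^n.
!9 = 9·14833 - 1 = 133496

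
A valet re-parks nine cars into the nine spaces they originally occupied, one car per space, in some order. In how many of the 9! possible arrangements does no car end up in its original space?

Recurrence: !9 = 9·!8 + (-1)^9.
!9 = 9·14833 - 1 = 133496

133496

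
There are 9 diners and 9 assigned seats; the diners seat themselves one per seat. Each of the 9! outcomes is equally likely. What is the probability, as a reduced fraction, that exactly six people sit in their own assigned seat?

Favorable outcomes: C(9,6)·!3 = 84·2 = 168.
Total outcomes: 9! = 362880.
Probability = 168/362880 = 1/2160.

1/2160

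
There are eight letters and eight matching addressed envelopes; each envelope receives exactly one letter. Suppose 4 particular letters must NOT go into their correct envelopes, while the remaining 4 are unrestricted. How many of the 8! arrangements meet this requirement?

24024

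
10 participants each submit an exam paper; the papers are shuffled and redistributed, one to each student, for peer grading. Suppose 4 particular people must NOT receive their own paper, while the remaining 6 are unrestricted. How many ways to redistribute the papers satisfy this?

2399760

Inclusion-exclusion on the 4 forbidden self-matches:
Σ_{j=0}^{4} (-1)^j C(4,j)(10-j)!
= C(4,0)·10! - C(4,1)·9! + C(4,2)·8! - C(4,3)·7! + C(4,4)·6!
= 3628800 - 1451520 + 241920 - 20160 + 720
= 2399760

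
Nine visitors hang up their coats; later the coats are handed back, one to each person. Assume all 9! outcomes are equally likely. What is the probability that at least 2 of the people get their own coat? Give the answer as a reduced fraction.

Favorable outcomes: Σ_{i≥2} C(9,i)·!(9-i) = 36·1854 + 84·265 + 126·44 + 126·9 + 84·2 + 36·1 + 9·0 + 1·1 = 95887.
Total outcomes: 9! = 362880.
Probability = 95887/362880 = 95887/362880.

95887/362880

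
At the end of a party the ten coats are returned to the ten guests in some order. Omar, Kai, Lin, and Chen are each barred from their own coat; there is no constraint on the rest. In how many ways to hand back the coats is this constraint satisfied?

2399760

Let A_j be the event that the j-th constrained one is fixed. By inclusion-exclusion over the 4 events:
Σ_{j=0}^{4} (-1)^j C(4,j)(10-j)!
= C(4,0)·10! - C(4,1)·9! + C(4,2)·8! - C(4,3)·7! + C(4,4)·6!
= 3628800 - 1451520 + 241920 - 20160 + 720
= 2399760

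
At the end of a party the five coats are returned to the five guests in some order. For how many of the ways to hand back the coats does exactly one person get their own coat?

45

Pick the single fixed position: C(5,1) = 5 ways.
The remaining 4 must be deranged: !4 = 9.
Total: 5 × 9 = 45.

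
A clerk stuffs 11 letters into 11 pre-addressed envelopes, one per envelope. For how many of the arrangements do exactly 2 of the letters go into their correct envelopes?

7342280

Pick the 2 fixed positions: C(11,2) = 55 ways.
The other 9 form a derangement: !9 = 133496.
Total: 55 × 133496 = 7342280.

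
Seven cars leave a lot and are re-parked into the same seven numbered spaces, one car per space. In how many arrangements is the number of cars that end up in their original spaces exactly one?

1855

Pick the single fixed position: C(7,1) = 7 ways.
The other 6 form a derangement: !6 = 265.
Total: 7 × 265 = 1855.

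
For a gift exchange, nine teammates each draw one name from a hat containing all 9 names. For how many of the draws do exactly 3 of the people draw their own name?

Pick the 3 fixed positions: C(9,3) = 84 ways.
The remaining 6 must be deranged: !6 = 265.
Total: 84 × 265 = 22260.

22260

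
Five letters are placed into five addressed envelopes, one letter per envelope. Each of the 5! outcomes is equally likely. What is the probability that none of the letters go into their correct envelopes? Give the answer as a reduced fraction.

11/30

Favorable outcomes: !5 = 44.
Total outcomes: 5! = 120.
Probability = 44/120 = 11/30.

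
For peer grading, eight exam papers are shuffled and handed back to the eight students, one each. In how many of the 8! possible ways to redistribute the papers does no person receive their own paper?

14833

The number of derangements of 8 is !8 = Σ_{k=0}^{8} (-1)^k·8!/k!
= 8! - 8!/1! + 8!/2! - 8!/3! + 8!/4! - 8!/5! + 8!/6! - 8!/7! + 8!/8!
= 40320 - 40320 + 20160 - 6720 + 1680 - 336 + 56 - 8 + 1
= 14833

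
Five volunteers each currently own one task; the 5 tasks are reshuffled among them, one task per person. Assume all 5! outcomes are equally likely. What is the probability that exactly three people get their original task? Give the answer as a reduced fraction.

1/12

Favorable outcomes: C(5,3)·!2 = 10·1 = 10.
Total outcomes: 5! = 120.
Probability = 10/120 = 1/12.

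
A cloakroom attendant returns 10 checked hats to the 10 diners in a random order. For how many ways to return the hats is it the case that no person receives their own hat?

1334961

!10 = 10! · Σ_{k=0}^{10} (-1)^k/k!
= 10! - 10!/1! + 10!/2! - 10!/3! + 10!/4! - 10!/5! + 10!/6! - 10!/7! + 10!/8! - 10!/9! + 10!/10!
= 3628800 - 3628800 + 1814400 - 604800 + 151200 - 30240 + 5040 - 720 + 90 - 10 + 1
= 1334961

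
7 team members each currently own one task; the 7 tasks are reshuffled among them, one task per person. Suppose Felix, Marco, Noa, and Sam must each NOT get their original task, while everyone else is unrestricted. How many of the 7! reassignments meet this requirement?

Inclusion-exclusion on the 4 forbidden self-matches:
Σ_{j=0}^{4} (-1)^j C(4,j)(7-j)!
= C(4,0)·7! - C(4,1)·6! + C(4,2)·5! - C(4,3)·4! + C(4,4)·3!
= 5040 - 2880 + 720 - 96 + 6
= 2790

2790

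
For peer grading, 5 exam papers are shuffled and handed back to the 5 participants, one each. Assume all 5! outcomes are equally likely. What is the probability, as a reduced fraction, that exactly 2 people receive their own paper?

1/6

Favorable outcomes: C(5,2)·!3 = 10·2 = 20.
Total outcomes: 5! = 120.
Probability = 20/120 = 1/6.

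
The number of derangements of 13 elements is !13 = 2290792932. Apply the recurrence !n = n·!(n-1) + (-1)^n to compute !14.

32071101049

!14 = 14·2290792932 + 1 = 32071101049.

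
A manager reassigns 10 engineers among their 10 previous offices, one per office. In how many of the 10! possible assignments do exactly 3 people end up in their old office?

Choose which 3 of the 10 are fixed: C(10,3) = 120.
The remaining 7 must be deranged: !7 = 1854.
Total: 120 × 1854 = 222480.

222480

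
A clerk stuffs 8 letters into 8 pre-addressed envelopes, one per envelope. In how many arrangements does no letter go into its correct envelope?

14833

!8 is the nearest integer to 8!/e.
8! = 40320, and 40320/e ≈ 14832.90, so !8 = 14833.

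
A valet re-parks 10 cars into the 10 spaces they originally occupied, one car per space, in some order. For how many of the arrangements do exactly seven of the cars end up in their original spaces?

240

Pick the 7 fixed positions: C(10,7) = 120 ways.
The other 3 form a derangement: !3 = 2.
Total: 120 × 2 = 240.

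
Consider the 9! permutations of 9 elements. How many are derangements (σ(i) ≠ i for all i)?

133496

!9 is the nearest integer to 9!/e.
9! = 362880, and 362880/e ≈ 133496.09, so !9 = 133496.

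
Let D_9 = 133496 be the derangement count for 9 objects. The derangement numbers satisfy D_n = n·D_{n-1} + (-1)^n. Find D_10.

1334961

D_10 = 10·133496 + 1 = 1334961.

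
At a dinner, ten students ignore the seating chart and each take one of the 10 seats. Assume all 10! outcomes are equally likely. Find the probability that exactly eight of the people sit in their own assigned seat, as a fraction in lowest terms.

Favorable outcomes: C(10,8)·!2 = 45·1 = 45.
Total outcomes: 10! = 3628800.
Probability = 45/3628800 = 1/80640.

1/80640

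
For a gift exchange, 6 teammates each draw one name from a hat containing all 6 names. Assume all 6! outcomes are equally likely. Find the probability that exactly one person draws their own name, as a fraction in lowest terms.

11/30

Favorable outcomes: C(6,1)·!5 = 6·44 = 264.
Total outcomes: 6! = 720.
Probability = 264/720 = 11/30.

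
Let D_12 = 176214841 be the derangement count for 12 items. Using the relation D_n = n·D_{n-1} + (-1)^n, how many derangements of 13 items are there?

D_13 = 13·176214841 - 1 = 2290792932.

2290792932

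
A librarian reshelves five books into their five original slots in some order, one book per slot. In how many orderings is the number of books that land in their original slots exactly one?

45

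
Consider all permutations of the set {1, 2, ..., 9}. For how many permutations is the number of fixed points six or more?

Sum C(9,i)·!(9-i) for i = 6..9:
  i=6: C(9,6)·!3 = 84·2 = 168
  i=7: C(9,7)·!2 = 36·1 = 36
  i=8: C(9,8)·!1 = 9·0 = 0
  i=9: C(9,9)·!0 = 1·1 = 1
Total = 205.

205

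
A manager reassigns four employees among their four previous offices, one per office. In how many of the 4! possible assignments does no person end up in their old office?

!4 = 4! · Σ_{k=0}^{4} (-1)^k/k!
= 4! - 4!/1! + 4!/2! - 4!/3! + 4!/4!
= 24 - 24 + 12 - 4 + 1
= 9

9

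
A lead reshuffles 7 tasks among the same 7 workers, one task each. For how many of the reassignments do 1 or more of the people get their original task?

3186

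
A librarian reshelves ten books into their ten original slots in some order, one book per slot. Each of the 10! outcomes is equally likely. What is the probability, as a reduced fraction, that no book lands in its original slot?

16481/44800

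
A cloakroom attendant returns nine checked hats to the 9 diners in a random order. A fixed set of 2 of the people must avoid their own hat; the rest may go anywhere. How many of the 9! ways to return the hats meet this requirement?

287280

Inclusion-exclusion on the 2 forbidden self-matches:
Σ_{j=0}^{2} (-1)^j C(2,j)(9-j)!
= C(2,0)·9! - C(2,1)·8! + C(2,2)·7!
= 362880 - 80640 + 5040
= 287280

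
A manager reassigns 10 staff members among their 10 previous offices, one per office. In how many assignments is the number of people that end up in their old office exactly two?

667485

Pick the 2 fixed positions: C(10,2) = 45 ways.
The remaining 8 must be deranged: !8 = 14833.
Total: 45 × 14833 = 667485.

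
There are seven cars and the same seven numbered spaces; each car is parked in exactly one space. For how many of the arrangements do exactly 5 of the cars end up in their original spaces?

21

Pick the 5 fixed positions: C(7,5) = 21 ways.
The remaining 2 must be deranged: !2 = 1.
Total: 21 × 1 = 21.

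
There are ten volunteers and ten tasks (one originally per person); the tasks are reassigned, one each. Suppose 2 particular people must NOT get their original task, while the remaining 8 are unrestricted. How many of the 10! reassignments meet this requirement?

2943360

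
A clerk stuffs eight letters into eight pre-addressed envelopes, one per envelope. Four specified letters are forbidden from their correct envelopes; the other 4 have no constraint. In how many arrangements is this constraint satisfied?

Inclusion-exclusion on the 4 forbidden self-matches:
Σ_{j=0}^{4} (-1)^j C(4,j)(8-j)!
= C(4,0)·8! - C(4,1)·7! + C(4,2)·6! - C(4,3)·5! + C(4,4)·4!
= 40320 - 20160 + 4320 - 480 + 24
= 24024

24024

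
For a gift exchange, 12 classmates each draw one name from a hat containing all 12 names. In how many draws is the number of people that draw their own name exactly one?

176214840

Pick the single fixed position: C(12,1) = 12 ways.
The other 11 form a derangement: !11 = 14684570.
Total: 12 × 14684570 = 176214840.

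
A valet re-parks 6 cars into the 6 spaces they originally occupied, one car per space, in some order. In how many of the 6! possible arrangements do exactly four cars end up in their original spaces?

Pick the 4 fixed positions: C(6,4) = 15 ways.
The other 2 form a derangement: !2 = 1.
Total: 15 × 1 = 15.

15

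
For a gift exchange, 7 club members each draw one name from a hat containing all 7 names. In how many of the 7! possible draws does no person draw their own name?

1854

!7 is the nearest integer to 7!/e.
7! = 5040, and 5040/e ≈ 1854.11, so !7 = 1854.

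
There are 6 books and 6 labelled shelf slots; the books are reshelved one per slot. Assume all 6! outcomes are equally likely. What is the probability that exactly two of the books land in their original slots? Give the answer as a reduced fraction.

3/16

Favorable outcomes: C(6,2)·!4 = 15·9 = 135.
Total outcomes: 6! = 720.
Probability = 135/720 = 3/16.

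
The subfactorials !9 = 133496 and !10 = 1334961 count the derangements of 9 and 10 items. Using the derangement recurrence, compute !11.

14684570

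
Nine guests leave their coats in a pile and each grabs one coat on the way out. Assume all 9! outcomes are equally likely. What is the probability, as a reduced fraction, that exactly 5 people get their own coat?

1/320

Favorable outcomes: C(9,5)·!4 = 126·9 = 1134.
Total outcomes: 9! = 362880.
Probability = 1134/362880 = 1/320.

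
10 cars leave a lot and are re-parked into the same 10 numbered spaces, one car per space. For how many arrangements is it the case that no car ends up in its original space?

1334961

Recurrence: !10 = 9·(!9 + !8).
!10 = 9·(133496 + 14833) = 9·148329 = 1334961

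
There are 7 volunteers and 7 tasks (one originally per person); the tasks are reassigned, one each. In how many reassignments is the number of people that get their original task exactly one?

Pick the single fixed position: C(7,1) = 7 ways.
The remaining 6 must be deranged: !6 = 265.
Total: 7 × 265 = 1855.

1855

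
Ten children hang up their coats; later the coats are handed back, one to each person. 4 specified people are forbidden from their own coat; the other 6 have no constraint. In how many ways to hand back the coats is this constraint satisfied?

Let A_j be the event that the j-th constrained one is fixed. By inclusion-exclusion over the 4 events:
Σ_{j=0}^{4} (-1)^j C(4,j)(10-j)!
= C(4,0)·10! - C(4,1)·9! + C(4,2)·8! - C(4,3)·7! + C(4,4)·6!
= 3628800 - 1451520 + 241920 - 20160 + 720
= 2399760

2399760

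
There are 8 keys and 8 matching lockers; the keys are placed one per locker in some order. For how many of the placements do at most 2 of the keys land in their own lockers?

Sum C(8,i)·!(8-i) for i = 0..2:
  i=0: C(8,0)·!8 = 1·14833 = 14833
  i=1: C(8,1)·!7 = 8·1854 = 14832
  i=2: C(8,2)·!6 = 28·265 = 7420
Total = 37085.

37085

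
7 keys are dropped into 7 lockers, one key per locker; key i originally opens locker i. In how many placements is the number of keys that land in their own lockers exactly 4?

70

Choose which 4 of the 7 are fixed: C(7,4) = 35.
The other 3 form a derangement: !3 = 2.
Total: 35 × 2 = 70.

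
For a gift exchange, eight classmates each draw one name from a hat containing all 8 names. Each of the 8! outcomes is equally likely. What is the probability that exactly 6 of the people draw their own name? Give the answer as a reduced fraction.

Favorable outcomes: C(8,6)·!2 = 28·1 = 28.
Total outcomes: 8! = 40320.
Probability = 28/40320 = 1/1440.

1/1440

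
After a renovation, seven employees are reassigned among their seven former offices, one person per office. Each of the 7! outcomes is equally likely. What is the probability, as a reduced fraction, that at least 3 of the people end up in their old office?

407/5040

Favorable outcomes: Σ_{i≥3} C(7,i)·!(7-i) = 35·9 + 35·2 + 21·1 + 7·0 + 1·1 = 407.
Total outcomes: 7! = 5040.
Probability = 407/5040 = 407/5040.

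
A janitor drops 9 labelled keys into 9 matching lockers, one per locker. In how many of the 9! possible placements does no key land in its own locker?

133496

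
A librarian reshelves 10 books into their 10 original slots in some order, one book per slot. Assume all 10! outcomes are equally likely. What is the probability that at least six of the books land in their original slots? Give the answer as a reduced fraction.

17/28350

Favorable outcomes: Σ_{i≥6} C(10,i)·!(10-i) = 210·9 + 120·2 + 45·1 + 10·0 + 1·1 = 2176.
Total outcomes: 10! = 3628800.
Probability = 2176/3628800 = 17/28350.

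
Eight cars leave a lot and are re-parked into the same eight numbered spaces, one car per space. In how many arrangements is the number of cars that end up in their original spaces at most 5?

# with exactly i fixed is C(8,i)·!(8-i); sum over i=0..5:
  i=0: C(8,0)·!8 = 1·14833 = 14833
  i=1: C(8,1)·!7 = 8·1854 = 14832
  i=2: C(8,2)·!6 = 28·265 = 7420
  i=3: C(8,3)·!5 = 56·44 = 2464
  i=4: C(8,4)·!4 = 70·9 = 630
  i=5: C(8,5)·!3 = 56·2 = 112
Total = 40291.

40291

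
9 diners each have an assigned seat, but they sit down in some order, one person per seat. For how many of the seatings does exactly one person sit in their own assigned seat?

133497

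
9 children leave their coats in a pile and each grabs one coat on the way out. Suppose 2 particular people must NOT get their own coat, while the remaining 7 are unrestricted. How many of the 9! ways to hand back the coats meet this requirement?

287280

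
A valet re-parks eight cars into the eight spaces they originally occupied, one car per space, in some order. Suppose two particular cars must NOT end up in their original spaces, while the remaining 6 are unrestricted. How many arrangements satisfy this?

30960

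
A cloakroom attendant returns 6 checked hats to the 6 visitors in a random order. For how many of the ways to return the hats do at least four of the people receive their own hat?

Sum C(6,i)·!(6-i) for i = 4..6:
  i=4: C(6,4)·!2 = 15·1 = 15
  i=5: C(6,5)·!1 = 6·0 = 0
  i=6: C(6,6)·!0 = 1·1 = 1
Total = 16.

16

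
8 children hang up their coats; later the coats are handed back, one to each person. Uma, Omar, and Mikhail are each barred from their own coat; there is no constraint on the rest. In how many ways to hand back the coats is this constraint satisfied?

27240

Inclusion-exclusion on the 3 forbidden self-matches:
Σ_{j=0}^{3} (-1)^j C(3,j)(8-j)!
= C(3,0)·8! - C(3,1)·7! + C(3,2)·6! - C(3,3)·5!
= 40320 - 15120 + 2160 - 120
= 27240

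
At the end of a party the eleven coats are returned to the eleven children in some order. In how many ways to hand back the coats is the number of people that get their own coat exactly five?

122430

Choose which 5 of the 11 are fixed: C(11,5) = 462.
The remaining 6 must be deranged: !6 = 265.
Total: 462 × 265 = 122430.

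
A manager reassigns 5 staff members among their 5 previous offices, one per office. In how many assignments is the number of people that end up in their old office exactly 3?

10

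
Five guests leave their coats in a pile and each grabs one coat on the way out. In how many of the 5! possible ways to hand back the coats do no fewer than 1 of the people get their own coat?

76

# with exactly i fixed is C(5,i)·!(5-i); sum over i=1..5:
  i=1: C(5,1)·!4 = 5·9 = 45
  i=2: C(5,2)·!3 = 10·2 = 20
  i=3: C(5,3)·!2 = 10·1 = 10
  i=4: C(5,4)·!1 = 5·0 = 0
  i=5: C(5,5)·!0 = 1·1 = 1
Total = 76.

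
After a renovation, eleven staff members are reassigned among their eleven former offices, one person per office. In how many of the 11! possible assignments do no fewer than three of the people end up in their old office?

3205379

# with exactly i fixed is C(11,i)·!(11-i); sum over i=3..11:
  i=3: C(11,3)·!8 = 165·14833 = 2447445
  i=4: C(11,4)·!7 = 330·1854 = 611820
  i=5: C(11,5)·!6 = 462·265 = 122430
  i=6: C(11,6)·!5 = 462·44 = 20328
  i=7: C(11,7)·!4 = 330·9 = 2970
  i=8: C(11,8)·!3 = 165·2 = 330
  i=9: C(11,9)·!2 = 55·1 = 55
  i=10: C(11,10)·!1 = 11·0 = 0
  i=11: C(11,11)·!0 = 1·1 = 1
Total = 3205379.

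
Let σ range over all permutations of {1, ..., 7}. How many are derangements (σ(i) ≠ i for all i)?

!7 is the nearest integer to 7!/e.
7! = 5040, and 5040/e ≈ 1854.11, so !7 = 1854.

1854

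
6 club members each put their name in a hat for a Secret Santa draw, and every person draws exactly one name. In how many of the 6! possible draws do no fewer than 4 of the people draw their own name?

16

# with exactly i fixed is C(6,i)·!(6-i); sum over i=4..6:
  i=4: C(6,4)·!2 = 15·1 = 15
  i=5: C(6,5)·!1 = 6·0 = 0
  i=6: C(6,6)·!0 = 1·1 = 1
Total = 16.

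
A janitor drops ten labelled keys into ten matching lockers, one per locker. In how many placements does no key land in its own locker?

The number of derangements of 10 is !10 = Σ_{k=0}^{10} (-1)^k·10!/k!
= 10! - 10!/1! + 10!/2! - 10!/3! + 10!/4! - 10!/5! + 10!/6! - 10!/7! + 10!/8! - 10!/9! + 10!/10!
= 3628800 - 3628800 + 1814400 - 604800 + 151200 - 30240 + 5040 - 720 + 90 - 10 + 1
= 1334961

1334961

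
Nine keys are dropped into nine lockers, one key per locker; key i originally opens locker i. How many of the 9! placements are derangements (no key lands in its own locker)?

133496

!9 is the nearest integer to 9!/e.
9! = 362880, and 362880/e ≈ 133496.09, so !9 = 133496.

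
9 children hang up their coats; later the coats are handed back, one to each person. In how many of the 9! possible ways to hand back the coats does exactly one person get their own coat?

133497

Pick the single fixed position: C(9,1) = 9 ways.
The remaining 8 must be deranged: !8 = 14833.
Total: 9 × 14833 = 133497.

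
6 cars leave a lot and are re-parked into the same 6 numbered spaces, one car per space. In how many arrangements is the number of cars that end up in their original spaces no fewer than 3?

56

# with exactly i fixed is C(6,i)·!(6-i); sum over i=3..6:
  i=3: C(6,3)·!3 = 20·2 = 40
  i=4: C(6,4)·!2 = 15·1 = 15
  i=5: C(6,5)·!1 = 6·0 = 0
  i=6: C(6,6)·!0 = 1·1 = 1
Total = 56.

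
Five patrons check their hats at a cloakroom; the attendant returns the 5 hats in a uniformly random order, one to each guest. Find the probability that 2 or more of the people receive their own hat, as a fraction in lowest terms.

31/120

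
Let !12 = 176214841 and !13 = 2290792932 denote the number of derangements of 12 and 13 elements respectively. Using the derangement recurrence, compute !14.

32071101049

!14 = (14-1)·(!13 + !12) = 13·(2290792932 + 176214841) = 13·2467007773 = 32071101049.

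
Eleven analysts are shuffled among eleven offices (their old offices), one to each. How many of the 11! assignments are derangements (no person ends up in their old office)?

14684570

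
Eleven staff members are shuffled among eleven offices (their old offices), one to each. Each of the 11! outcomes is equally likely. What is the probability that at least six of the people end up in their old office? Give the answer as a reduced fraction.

Favorable outcomes: Σ_{i≥6} C(11,i)·!(11-i) = 462·44 + 330·9 + 165·2 + 55·1 + 11·0 + 1·1 = 23684.
Total outcomes: 11! = 39916800.
Probability = 23684/39916800 = 5921/9979200.

5921/9979200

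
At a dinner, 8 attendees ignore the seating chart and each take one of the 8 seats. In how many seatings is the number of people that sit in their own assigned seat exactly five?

Choose which 5 of the 8 are fixed: C(8,5) = 56.
The remaining 3 must be deranged: !3 = 2.
Total: 56 × 2 = 112.

112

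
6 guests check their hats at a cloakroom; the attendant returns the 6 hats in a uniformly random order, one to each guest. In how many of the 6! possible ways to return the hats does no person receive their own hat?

265

!6 is the nearest integer to 6!/e.
6! = 720, and 720/e ≈ 264.87, so !6 = 265.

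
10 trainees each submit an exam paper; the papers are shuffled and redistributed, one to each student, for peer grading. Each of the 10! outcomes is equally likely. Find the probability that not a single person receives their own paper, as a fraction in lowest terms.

16481/44800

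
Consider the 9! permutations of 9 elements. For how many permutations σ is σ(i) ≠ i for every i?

!9 is the nearest integer to 9!/e.
9! = 362880, and 362880/e ≈ 133496.09, so !9 = 133496.

133496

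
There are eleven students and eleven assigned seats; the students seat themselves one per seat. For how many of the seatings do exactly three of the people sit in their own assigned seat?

2447445

Choose which 3 of the 11 are fixed: C(11,3) = 165.
The remaining 8 must be deranged: !8 = 14833.
Total: 165 × 14833 = 2447445.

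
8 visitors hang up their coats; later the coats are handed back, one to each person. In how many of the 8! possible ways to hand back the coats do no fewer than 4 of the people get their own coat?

771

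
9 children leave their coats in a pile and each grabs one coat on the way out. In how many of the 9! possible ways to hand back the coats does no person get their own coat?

133496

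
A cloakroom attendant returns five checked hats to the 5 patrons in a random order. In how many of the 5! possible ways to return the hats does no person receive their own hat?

44

!5 = 5! · Σ_{k=0}^{5} (-1)^k/k!
= 5! - 5!/1! + 5!/2! - 5!/3! + 5!/4! - 5!/5!
= 120 - 120 + 60 - 20 + 5 - 1
= 44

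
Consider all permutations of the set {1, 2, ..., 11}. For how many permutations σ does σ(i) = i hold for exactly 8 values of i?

330

Pick the 8 fixed positions: C(11,8) = 165 ways.
The other 3 form a derangement: !3 = 2.
Total: 165 × 2 = 330.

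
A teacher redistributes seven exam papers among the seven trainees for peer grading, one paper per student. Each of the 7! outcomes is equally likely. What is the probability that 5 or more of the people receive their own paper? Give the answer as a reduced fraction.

11/2520

Favorable outcomes: Σ_{i≥5} C(7,i)·!(7-i) = 21·1 + 7·0 + 1·1 = 22.
Total outcomes: 7! = 5040.
Probability = 22/5040 = 11/2520.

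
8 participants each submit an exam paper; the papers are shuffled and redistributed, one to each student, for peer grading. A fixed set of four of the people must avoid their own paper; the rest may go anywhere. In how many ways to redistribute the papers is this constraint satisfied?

24024

Let A_j be the event that the j-th constrained one is fixed. By inclusion-exclusion over the 4 events:
Σ_{j=0}^{4} (-1)^j C(4,j)(8-j)!
= C(4,0)·8! - C(4,1)·7! + C(4,2)·6! - C(4,3)·5! + C(4,4)·4!
= 40320 - 20160 + 4320 - 480 + 24
= 24024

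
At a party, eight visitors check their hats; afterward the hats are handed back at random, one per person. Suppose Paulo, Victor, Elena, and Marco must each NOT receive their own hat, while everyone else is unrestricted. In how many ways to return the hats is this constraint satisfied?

Inclusion-exclusion on the 4 forbidden self-matches:
Σ_{j=0}^{4} (-1)^j C(4,j)(8-j)!
= C(4,0)·8! - C(4,1)·7! + C(4,2)·6! - C(4,3)·5! + C(4,4)·4!
= 40320 - 20160 + 4320 - 480 + 24
= 24024

24024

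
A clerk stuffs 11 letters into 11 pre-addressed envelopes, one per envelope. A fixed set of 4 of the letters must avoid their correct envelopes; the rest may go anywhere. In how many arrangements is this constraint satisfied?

Inclusion-exclusion on the 4 forbidden self-matches:
Σ_{j=0}^{4} (-1)^j C(4,j)(11-j)!
= C(4,0)·11! - C(4,1)·10! + C(4,2)·9! - C(4,3)·8! + C(4,4)·7!
= 39916800 - 14515200 + 2177280 - 161280 + 5040
= 27422640

27422640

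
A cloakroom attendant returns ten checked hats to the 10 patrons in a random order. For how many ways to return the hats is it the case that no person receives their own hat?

1334961

!10 = 10! · Σ_{k=0}^{10} (-1)^k/k!
= 10! - 10!/1! + 10!/2! - 10!/3! + 10!/4! - 10!/5! + 10!/6! - 10!/7! + 10!/8! - 10!/9! + 10!/10!
= 3628800 - 3628800 + 1814400 - 604800 + 151200 - 30240 + 5040 - 720 + 90 - 10 + 1
= 1334961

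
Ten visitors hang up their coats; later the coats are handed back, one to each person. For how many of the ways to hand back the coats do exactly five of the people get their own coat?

Pick the 5 fixed positions: C(10,5) = 252 ways.
The other 5 form a derangement: !5 = 44.
Total: 252 × 44 = 11088.

11088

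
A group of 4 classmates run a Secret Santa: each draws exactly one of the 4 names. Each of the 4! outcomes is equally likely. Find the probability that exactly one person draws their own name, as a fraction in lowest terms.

1/3

Favorable outcomes: C(4,1)·!3 = 4·2 = 8.
Total outcomes: 4! = 24.
Probability = 8/24 = 1/3.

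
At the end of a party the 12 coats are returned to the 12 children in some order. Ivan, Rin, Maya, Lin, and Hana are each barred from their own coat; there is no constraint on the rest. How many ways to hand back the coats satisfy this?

312273360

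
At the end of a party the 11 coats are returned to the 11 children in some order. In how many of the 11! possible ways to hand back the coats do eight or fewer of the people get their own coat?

39916744

# with exactly i fixed is C(11,i)·!(11-i); sum over i=0..8:
  i=0: C(11,0)·!11 = 1·14684570 = 14684570
  i=1: C(11,1)·!10 = 11·1334961 = 14684571
  i=2: C(11,2)·!9 = 55·133496 = 7342280
  i=3: C(11,3)·!8 = 165·14833 = 2447445
  i=4: C(11,4)·!7 = 330·1854 = 611820
  i=5: C(11,5)·!6 = 462·265 = 122430
  i=6: C(11,6)·!5 = 462·44 = 20328
  i=7: C(11,7)·!4 = 330·9 = 2970
  i=8: C(11,8)·!3 = 165·2 = 330
Total = 39916744.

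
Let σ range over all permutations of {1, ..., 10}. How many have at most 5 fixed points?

3626624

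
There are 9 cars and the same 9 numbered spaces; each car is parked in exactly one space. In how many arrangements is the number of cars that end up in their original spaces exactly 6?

168

Choose which 6 of the 9 are fixed: C(9,6) = 84.
The other 3 form a derangement: !3 = 2.
Total: 84 × 2 = 168.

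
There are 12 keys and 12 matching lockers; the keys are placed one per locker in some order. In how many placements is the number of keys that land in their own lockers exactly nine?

440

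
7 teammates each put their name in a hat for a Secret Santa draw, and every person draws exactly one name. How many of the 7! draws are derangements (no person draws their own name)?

1854

!7 is the nearest integer to 7!/e.
7! = 5040, and 5040/e ≈ 1854.11, so !7 = 1854.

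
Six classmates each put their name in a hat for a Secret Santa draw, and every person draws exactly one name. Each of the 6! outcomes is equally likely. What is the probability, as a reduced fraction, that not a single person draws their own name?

Favorable outcomes: !6 = 265.
Total outcomes: 6! = 720.
Probability = 265/720 = 53/144.

53/144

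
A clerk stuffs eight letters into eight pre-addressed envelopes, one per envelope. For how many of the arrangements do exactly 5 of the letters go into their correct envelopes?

112

Pick the 5 fixed positions: C(8,5) = 56 ways.
The other 3 form a derangement: !3 = 2.
Total: 56 × 2 = 112.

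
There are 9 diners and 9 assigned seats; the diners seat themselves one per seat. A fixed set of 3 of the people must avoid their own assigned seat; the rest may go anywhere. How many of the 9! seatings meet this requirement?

Let A_j be the event that the j-th constrained one is fixed. By inclusion-exclusion over the 3 events:
Σ_{j=0}^{3} (-1)^j C(3,j)(9-j)!
= C(3,0)·9! - C(3,1)·8! + C(3,2)·7! - C(3,3)·6!
= 362880 - 120960 + 15120 - 720
= 256320

256320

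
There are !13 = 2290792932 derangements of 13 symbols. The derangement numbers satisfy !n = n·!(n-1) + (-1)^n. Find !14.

32071101049

!14 = 14·2290792932 + 1 = 32071101049.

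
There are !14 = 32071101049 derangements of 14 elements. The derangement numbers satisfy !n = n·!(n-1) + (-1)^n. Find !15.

!15 = 15·32071101049 - 1 = 481066515734.

481066515734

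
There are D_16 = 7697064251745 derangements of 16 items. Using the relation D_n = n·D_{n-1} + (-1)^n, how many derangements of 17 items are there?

130850092279664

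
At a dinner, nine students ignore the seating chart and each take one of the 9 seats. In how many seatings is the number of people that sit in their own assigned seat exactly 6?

168

Pick the 6 fixed positions: C(9,6) = 84 ways.
The other 3 form a derangement: !3 = 2.
Total: 84 × 2 = 168.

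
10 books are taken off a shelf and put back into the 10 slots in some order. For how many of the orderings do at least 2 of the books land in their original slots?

958879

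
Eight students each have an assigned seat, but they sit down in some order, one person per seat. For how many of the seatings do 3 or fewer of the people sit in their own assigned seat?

# with exactly i fixed is C(8,i)·!(8-i); sum over i=0..3:
  i=0: C(8,0)·!8 = 1·14833 = 14833
  i=1: C(8,1)·!7 = 8·1854 = 14832
  i=2: C(8,2)·!6 = 28·265 = 7420
  i=3: C(8,3)·!5 = 56·44 = 2464
Total = 39549.

39549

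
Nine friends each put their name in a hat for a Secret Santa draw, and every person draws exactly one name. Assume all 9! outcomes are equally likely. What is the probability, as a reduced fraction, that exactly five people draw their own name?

Favorable outcomes: C(9,5)·!4 = 126·9 = 1134.
Total outcomes: 9! = 362880.
Probability = 1134/362880 = 1/320.

1/320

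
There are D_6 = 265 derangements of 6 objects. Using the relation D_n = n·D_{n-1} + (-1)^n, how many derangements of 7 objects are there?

D_7 = 7·265 - 1 = 1854.

1854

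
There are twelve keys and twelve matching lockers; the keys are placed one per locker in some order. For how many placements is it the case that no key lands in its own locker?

Use !n = n·!(n-1) + (-1)^n.
!12 = 12·14684570 + 1 = 176214841

176214841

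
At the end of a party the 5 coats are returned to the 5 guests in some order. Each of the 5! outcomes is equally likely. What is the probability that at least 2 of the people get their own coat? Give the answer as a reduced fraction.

Favorable outcomes: Σ_{i≥2} C(5,i)·!(5-i) = 10·2 + 10·1 + 5·0 + 1·1 = 31.
Total outcomes: 5! = 120.
Probability = 31/120 = 31/120.

31/120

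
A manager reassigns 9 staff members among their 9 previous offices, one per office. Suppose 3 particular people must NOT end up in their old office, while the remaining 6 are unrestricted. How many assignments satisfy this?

Inclusion-exclusion on the 3 forbidden self-matches:
Σ_{j=0}^{3} (-1)^j C(3,j)(9-j)!
= C(3,0)·9! - C(3,1)·8! + C(3,2)·7! - C(3,3)·6!
= 362880 - 120960 + 15120 - 720
= 256320

256320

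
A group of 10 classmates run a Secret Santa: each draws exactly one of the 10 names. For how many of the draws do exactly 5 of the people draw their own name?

Choose which 5 of the 10 are fixed: C(10,5) = 252.
The remaining 5 must be deranged: !5 = 44.
Total: 252 × 44 = 11088.

11088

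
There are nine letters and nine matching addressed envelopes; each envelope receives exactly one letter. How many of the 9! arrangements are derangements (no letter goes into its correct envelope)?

!9 is the nearest integer to 9!/e.
9! = 362880, and 362880/e ≈ 133496.09, so !9 = 133496.

133496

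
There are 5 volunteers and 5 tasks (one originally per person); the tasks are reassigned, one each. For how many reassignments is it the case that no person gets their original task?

!5 is the nearest integer to 5!/e.
5! = 120, and 120/e ≈ 44.15, so !5 = 44.

44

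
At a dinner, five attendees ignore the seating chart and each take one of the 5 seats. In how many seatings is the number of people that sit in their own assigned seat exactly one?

Choose which one of the 5 is fixed: C(5,1) = 5.
The remaining 4 must be deranged: !4 = 9.
Total: 5 × 9 = 45.

45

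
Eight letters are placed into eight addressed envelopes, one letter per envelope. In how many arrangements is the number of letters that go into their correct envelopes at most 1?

29665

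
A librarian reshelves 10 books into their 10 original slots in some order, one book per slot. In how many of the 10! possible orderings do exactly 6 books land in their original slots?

Choose which 6 of the 10 are fixed: C(10,6) = 210.
The other 4 form a derangement: !4 = 9.
Total: 210 × 9 = 1890.

1890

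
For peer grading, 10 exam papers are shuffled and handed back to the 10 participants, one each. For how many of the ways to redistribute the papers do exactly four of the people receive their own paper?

55650

Choose which 4 of the 10 are fixed: C(10,4) = 210.
The remaining 6 must be deranged: !6 = 265.
Total: 210 × 265 = 55650.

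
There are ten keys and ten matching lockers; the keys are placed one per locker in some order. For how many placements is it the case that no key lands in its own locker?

1334961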